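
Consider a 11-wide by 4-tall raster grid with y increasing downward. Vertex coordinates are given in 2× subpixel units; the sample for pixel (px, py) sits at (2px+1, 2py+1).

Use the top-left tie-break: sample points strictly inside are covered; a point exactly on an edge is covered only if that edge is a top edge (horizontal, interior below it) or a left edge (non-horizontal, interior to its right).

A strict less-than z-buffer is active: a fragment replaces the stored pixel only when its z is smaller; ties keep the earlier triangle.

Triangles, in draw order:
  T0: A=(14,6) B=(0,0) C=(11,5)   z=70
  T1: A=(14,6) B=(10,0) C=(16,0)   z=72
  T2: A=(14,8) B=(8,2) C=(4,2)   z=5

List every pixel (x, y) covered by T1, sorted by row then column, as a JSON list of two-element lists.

T0:
  2·area = 4  (B↔C swapped to make it positive)
  edge (14, 6)→(11, 5): d=(-3,-1) top-left  bias=+0
  edge (11, 5)→(0, 0): d=(-11,-5) top-left  bias=+0
  edge (0, 0)→(14, 6): d=(14,6) right/bottom  bias=-1
    (2,1)@(5, 3): e=[0,-8,12] → .  [on edge]
    (3,1)@(7, 3): e=[2,2,0] → .  [on edge]
    (5,2)@(11, 5): e=[0,0,4] → X  [on edge]
    (6,2)@(13, 5): e=[2,10,-8] → .
    (5,3)@(11, 7): e=[-6,-22,32] → .
    (8,3)@(17, 7): e=[0,8,-4] → .  [on edge]
  covered (1 px):
    . . . . . . . . . . .
    . . . . . . . . . . .
    . . . . . X . . . . .
    . . . . . . . . . . .
T1:
  2·area = 36
  edge (14, 6)→(10, 0): d=(-4,-6) top-left  bias=+0
  edge (10, 0)→(16, 0): d=(6,0) top-left  bias=+0
  edge (16, 0)→(14, 6): d=(-2,6) right/bottom  bias=-1
    (5,0)@(11, 1): e=[2,6,28] → X
    (6,0)@(13, 1): e=[14,6,16] → X
    (7,0)@(15, 1): e=[26,6,4] → X
    (8,0)@(17, 1): e=[38,6,-8] → .
    (5,1)@(11, 3): e=[-6,18,24] → .
    (6,1)@(13, 3): e=[6,18,12] → X
    (7,1)@(15, 3): e=[18,18,0] → .  [on edge]
    (6,2)@(13, 5): e=[-2,30,8] → .
  covered (4 px):
    . . . . . X X X . . .
    . . . . . . X . . . .
    . . . . . . . . . . .
    . . . . . . . . . . .
T2:
  2·area = 24  (B↔C swapped to make it positive)
  edge (14, 8)→(4, 2): d=(-10,-6) top-left  bias=+0
  edge (4, 2)→(8, 2): d=(4,0) top-left  bias=+0
  edge (8, 2)→(14, 8): d=(6,6) right/bottom  bias=-1
    (3,0)@(7, 1): e=[28,-4,0] → .  [on edge]
    (3,1)@(7, 3): e=[8,4,12] → X
    (4,1)@(9, 3): e=[20,4,0] → .  [on edge]
    (3,2)@(7, 5): e=[-12,12,24] → .
    (4,2)@(9, 5): e=[0,12,12] → X  [on edge]
    (5,2)@(11, 5): e=[12,12,0] → .  [on edge]
    (4,3)@(9, 7): e=[-20,20,24] → .
    (6,3)@(13, 7): e=[4,20,0] → .  [on edge]
  covered (2 px):
    . . . . . . . . . . .
    . . . X . . . . . . .
    . . . . X . . . . . .
    . . . . . . . . . . .

Final: [[5,0],[6,0],[7,0],[6,1]]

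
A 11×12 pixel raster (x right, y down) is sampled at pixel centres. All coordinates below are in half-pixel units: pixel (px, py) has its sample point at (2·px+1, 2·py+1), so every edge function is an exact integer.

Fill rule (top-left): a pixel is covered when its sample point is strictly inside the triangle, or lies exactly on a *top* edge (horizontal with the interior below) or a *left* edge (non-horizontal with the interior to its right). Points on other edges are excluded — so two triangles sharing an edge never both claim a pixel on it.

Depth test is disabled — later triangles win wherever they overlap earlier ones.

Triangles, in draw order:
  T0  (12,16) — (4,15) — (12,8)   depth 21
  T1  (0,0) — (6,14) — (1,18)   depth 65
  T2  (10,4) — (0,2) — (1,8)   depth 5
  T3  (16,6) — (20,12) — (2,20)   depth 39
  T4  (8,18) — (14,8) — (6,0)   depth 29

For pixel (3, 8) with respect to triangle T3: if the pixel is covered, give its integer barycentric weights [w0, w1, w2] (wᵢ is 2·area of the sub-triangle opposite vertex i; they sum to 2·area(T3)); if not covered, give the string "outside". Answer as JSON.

T0:
  2·area = 64
  edge (12, 16)→(4, 15): d=(-8,-1) top-left  bias=+0
  edge (4, 15)→(12, 8): d=(8,-7) top-left  bias=+0
  edge (12, 8)→(12, 16): d=(0,8) right/bottom  bias=-1
    (5,4)@(11, 9): e=[55,1,8] → █
    (6,4)@(13, 9): e=[57,15,-8] → ·
    (4,5)@(9, 11): e=[37,3,24] → █
    (6,5)@(13, 11): e=[41,31,-8] → ·
    (3,6)@(7, 13): e=[19,5,40] → █
    (6,6)@(13, 13): e=[25,47,-8] → ·
    (2,7)@(5, 15): e=[1,7,56] → █
    (6,7)@(13, 15): e=[9,63,-8] → ·
    (2,8)@(5, 17): e=[-15,23,56] → ·
    (3,8)@(7, 17): e=[-13,37,40] → ·
    (4,8)@(9, 17): e=[-11,51,24] → ·
    (5,8)@(11, 17): e=[-9,65,8] → ·
  covered (10 px):
    · · · · · · · · · · ·
    · · · · · · · · · · ·
    · · · · · · · · · · ·
    · · · · · · · · · · ·
    · · · · · █ · · · · ·
    · · · · █ █ · · · · ·
    · · · █ █ █ · · · · ·
    · · █ █ █ █ · · · · ·
    · · · · · · · · · · ·
    · · · · · · · · · · ·
    · · · · · · · · · · ·
    · · · · · · · · · · ·
T1:
  2·area = 94
  edge (0, 0)→(6, 14): d=(6,14) right/bottom  bias=-1
  edge (6, 14)→(1, 18): d=(-5,4) right/bottom  bias=-1
  edge (1, 18)→(0, 0): d=(-1,-18) top-left  bias=+0
    (0,1)@(1, 3): e=[4,75,15] → █
    (1,1)@(3, 3): e=[-24,67,51] → ·
    (0,2)@(1, 5): e=[16,65,13] → █
    (1,2)@(3, 5): e=[-12,57,49] → ·
    (0,3)@(1, 7): e=[28,55,11] → █
    (1,3)@(3, 7): e=[0,47,47] → ·  [on edge]
    (0,4)@(1, 9): e=[40,45,9] → █
    (1,4)@(3, 9): e=[12,37,45] → █
    (2,4)@(5, 9): e=[-16,29,81] → ·
    (0,5)@(1, 11): e=[52,35,7] → █
    (2,5)@(5, 11): e=[-4,19,79] → ·
    (0,6)@(1, 13): e=[64,25,5] → █
    (4,10)@(9, 21): e=[0,-47,141] → ·  [on edge]
  covered (13 px):
    · · · · · · · · · · ·
    █ · · · · · · · · · ·
    █ · · · · · · · · · ·
    █ · · · · · · · · · ·
    █ █ · · · · · · · · ·
    █ █ · · · · · · · · ·
    █ █ █ · · · · · · · ·
    █ █ · · · · · · · · ·
    █ · · · · · · · · · ·
    · · · · · · · · · · ·
    · · · · · · · · · · ·
    · · · · · · · · · · ·
T2:
  2·area = 58  (B↔C swapped to make it positive)
  edge (10, 4)→(1, 8): d=(-9,4) right/bottom  bias=-1
  edge (1, 8)→(0, 2): d=(-1,-6) top-left  bias=+0
  edge (0, 2)→(10, 4): d=(10,2) right/bottom  bias=-1
    (0,1)@(1, 3): e=[45,5,8] → █
    (1,1)@(3, 3): e=[37,17,4] → █
    (2,1)@(5, 3): e=[29,29,0] → ·  [on edge]
    (0,2)@(1, 5): e=[27,3,28] → █
    (2,2)@(5, 5): e=[11,27,20] → █
    (3,2)@(7, 5): e=[3,39,16] → █
    (4,2)@(9, 5): e=[-5,51,12] → ·
    (7,2)@(15, 5): e=[-29,87,0] → ·  [on edge]
    (0,3)@(1, 7): e=[9,1,48] → █
    (2,3)@(5, 7): e=[-7,25,40] → ·
    (3,3)@(7, 7): e=[-15,37,36] → ·
    (0,4)@(1, 9): e=[-9,-1,68] → ·
  covered (8 px):
    · · · · · · · · · · ·
    █ █ · · · · · · · · ·
    █ █ █ █ · · · · · · ·
    █ █ · · · · · · · · ·
    · · · · · · · · · · ·
    · · · · · · · · · · ·
    · · · · · · · · · · ·
    · · · · · · · · · · ·
    · · · · · · · · · · ·
    · · · · · · · · · · ·
    · · · · · · · · · · ·
    · · · · · · · · · · ·
T3:
  2·area = 140
  edge (16, 6)→(20, 12): d=(4,6) right/bottom  bias=-1
  edge (20, 12)→(2, 20): d=(-18,8) right/bottom  bias=-1
  edge (2, 20)→(16, 6): d=(14,-14) top-left  bias=+0
    (10,0)@(21, 1): e=[-50,190,0] → ·  [on edge]
    (9,1)@(19, 3): e=[-30,170,0] → ·  [on edge]
    (8,2)@(17, 5): e=[-10,150,0] → ·  [on edge]
    (7,3)@(15, 7): e=[10,130,0] → █  [on edge]
    (8,3)@(17, 7): e=[-2,114,28] → ·
    (6,4)@(13, 9): e=[30,110,0] → █  [on edge]
    (8,4)@(17, 9): e=[6,78,56] → █
    (9,4)@(19, 9): e=[-6,62,84] → ·
    (5,5)@(11, 11): e=[50,90,0] → █  [on edge]
    (9,5)@(19, 11): e=[2,26,112] → █
    (10,5)@(21, 11): e=[-10,10,140] → ·
    (4,6)@(9, 13): e=[70,70,0] → █  [on edge]
    (3,7)@(7, 15): e=[90,50,0] → █  [on edge]
    (2,8)@(5, 17): e=[110,30,0] → █  [on edge]
    (1,9)@(3, 19): e=[130,10,0] → █  [on edge]
    (0,10)@(1, 21): e=[150,-10,0] → ·  [on edge]
  covered (21 px):
    · · · · · · · · · · ·
    · · · · · · · · · · ·
    · · · · · · · · · · ·
    · · · · · · · █ · · ·
    · · · · · · █ █ █ · ·
    · · · · · █ █ █ █ █ ·
    · · · · █ █ █ █ █ · ·
    · · · █ █ █ █ · · · ·
    · · █ █ · · · · · · ·
    · █ · · · · · · · · ·
    · · · · · · · · · · ·
    · · · · · · · · · · ·
T4:
  2·area = 128  (B↔C swapped to make it positive)
  edge (8, 18)→(6, 0): d=(-2,-18) top-left  bias=+0
  edge (6, 0)→(14, 8): d=(8,8) right/bottom  bias=-1
  edge (14, 8)→(8, 18): d=(-6,10) right/bottom  bias=-1
    (3,0)@(7, 1): e=[16,0,112] → ·  [on edge]
    (3,1)@(7, 3): e=[12,16,100] → █
    (4,1)@(9, 3): e=[48,0,80] → ·  [on edge]
    (8,1)@(17, 3): e=[192,-64,0] → ·  [on edge]
    (3,2)@(7, 5): e=[8,32,88] → █
    (4,2)@(9, 5): e=[44,16,68] → █
    (5,2)@(11, 5): e=[80,0,48] → ·  [on edge]
    (3,3)@(7, 7): e=[4,48,76] → █
    (5,3)@(11, 7): e=[76,16,36] → █
    (6,3)@(13, 7): e=[112,0,16] → ·  [on edge]
    (3,4)@(7, 9): e=[0,64,64] → █  [on edge]
    (6,4)@(13, 9): e=[108,16,4] → █
    (7,4)@(15, 9): e=[144,0,-16] → ·  [on edge]
    (8,5)@(17, 11): e=[176,0,-48] → ·  [on edge]
    (5,6)@(11, 13): e=[64,64,0] → ·  [on edge]
    (9,6)@(19, 13): e=[208,0,-80] → ·  [on edge]
    (10,7)@(21, 15): e=[240,0,-112] → ·  [on edge]
    (2,11)@(5, 23): e=[-64,192,0] → ·  [on edge]
  covered (14 px):
    · · · · · · · · · · ·
    · · · █ · · · · · · ·
    · · · █ █ · · · · · ·
    · · · █ █ █ · · · · ·
    · · · █ █ █ █ · · · ·
    · · · · █ █ · · · · ·
    · · · · █ · · · · · ·
    · · · · █ · · · · · ·
    · · · · · · · · · · ·
    · · · · · · · · · · ·
    · · · · · · · · · · ·
    · · · · · · · · · · ·

Answer: [14,28,98]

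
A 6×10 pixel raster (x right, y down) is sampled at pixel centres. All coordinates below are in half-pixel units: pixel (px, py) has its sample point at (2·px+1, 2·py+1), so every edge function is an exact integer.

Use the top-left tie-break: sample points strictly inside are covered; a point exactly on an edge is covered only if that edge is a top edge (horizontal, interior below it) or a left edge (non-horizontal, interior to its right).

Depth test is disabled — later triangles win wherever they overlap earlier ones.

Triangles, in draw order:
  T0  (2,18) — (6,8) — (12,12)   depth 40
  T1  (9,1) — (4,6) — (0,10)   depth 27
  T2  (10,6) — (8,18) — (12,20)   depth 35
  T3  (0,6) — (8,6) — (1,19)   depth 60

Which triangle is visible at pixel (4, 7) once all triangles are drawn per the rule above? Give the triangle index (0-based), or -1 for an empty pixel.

T0:
  2·area = 76
  edge (2, 18)→(6, 8): d=(4,-10) top-left  bias=+0
  edge (6, 8)→(12, 12): d=(6,4) right/bottom  bias=-1
  edge (12, 12)→(2, 18): d=(-10,6) right/bottom  bias=-1
    (3,4)@(7, 9): e=[14,2,60] → #
    (4,4)@(9, 9): e=[34,-6,48] → ·
    (2,5)@(5, 11): e=[2,22,52] → #
    (4,5)@(9, 11): e=[42,6,28] → #
    (5,5)@(11, 11): e=[62,-2,16] → ·
    (2,6)@(5, 13): e=[10,34,32] → #
    (5,6)@(11, 13): e=[70,10,-4] → ·
    (2,7)@(5, 15): e=[18,46,12] → #
    (3,7)@(7, 15): e=[38,38,0] → ·  [on edge]
    (4,7)@(9, 15): e=[58,30,-12] → ·
    (1,8)@(3, 17): e=[6,66,4] → #
    (2,8)@(5, 17): e=[26,58,-8] → ·
  covered (9 px):
    · · · · · ·
    · · · · · ·
    · · · · · ·
    · · · · · ·
    · · · # · ·
    · · # # # ·
    · · # # # ·
    · · # · · ·
    · # · · · ·
    · · · · · ·
T1:
  degenerate (2·area = 0) — covers nothing
T2:
  2·area = 52  (B↔C swapped to make it positive)
  edge (10, 6)→(12, 20): d=(2,14) right/bottom  bias=-1
  edge (12, 20)→(8, 18): d=(-4,-2) top-left  bias=+0
  edge (8, 18)→(10, 6): d=(2,-12) top-left  bias=+0
    (4,6)@(9, 13): e=[28,22,2] → #
    (5,6)@(11, 13): e=[0,26,26] → ·  [on edge]
    (4,7)@(9, 15): e=[32,14,6] → #
    (5,7)@(11, 15): e=[4,18,30] → #
    (4,8)@(9, 17): e=[36,6,10] → #
    (4,9)@(9, 19): e=[40,-2,14] → ·
    (5,9)@(11, 19): e=[12,2,38] → #
  covered (6 px):
    · · · · · ·
    · · · · · ·
    · · · · · ·
    · · · · · ·
    · · · · · ·
    · · · · · ·
    · · · · # ·
    · · · · # #
    · · · · # #
    · · · · · #
T3:
  2·area = 104
  edge (0, 6)→(8, 6): d=(8,0) top-left  bias=+0
  edge (8, 6)→(1, 19): d=(-7,13) right/bottom  bias=-1
  edge (1, 19)→(0, 6): d=(-1,-13) top-left  bias=+0
    (0,3)@(1, 7): e=[8,84,12] → #
    (1,3)@(3, 7): e=[8,58,38] → #
    (2,3)@(5, 7): e=[8,32,64] → #
    (3,3)@(7, 7): e=[8,6,90] → #
    (4,3)@(9, 7): e=[8,-20,116] → ·
    (0,4)@(1, 9): e=[24,70,10] → #
    (3,4)@(7, 9): e=[24,-8,88] → ·
    (0,5)@(1, 11): e=[40,56,8] → #
    (3,5)@(7, 11): e=[40,-22,86] → ·
    (0,6)@(1, 13): e=[56,42,6] → #
    (2,6)@(5, 13): e=[56,-10,58] → ·
    (0,7)@(1, 15): e=[72,28,4] → #
    (0,9)@(1, 19): e=[104,0,0] → ·  [on edge]
  covered (15 px):
    · · · · · ·
    · · · · · ·
    · · · · · ·
    # # # # · ·
    # # # · · ·
    # # # · · ·
    # # · · · ·
    # # · · · ·
    # · · · · ·
    · · · · · ·

Z-buffer (winner per pixel, '.' = empty):
  . . . . . .
  . . . . . .
  . . . . . .
  3 3 3 3 . .
  3 3 3 0 . .
  3 3 3 0 0 .
  3 3 0 0 2 .
  3 3 0 . 2 2
  3 0 . . 2 2
  . . . . . 2

Answer: 2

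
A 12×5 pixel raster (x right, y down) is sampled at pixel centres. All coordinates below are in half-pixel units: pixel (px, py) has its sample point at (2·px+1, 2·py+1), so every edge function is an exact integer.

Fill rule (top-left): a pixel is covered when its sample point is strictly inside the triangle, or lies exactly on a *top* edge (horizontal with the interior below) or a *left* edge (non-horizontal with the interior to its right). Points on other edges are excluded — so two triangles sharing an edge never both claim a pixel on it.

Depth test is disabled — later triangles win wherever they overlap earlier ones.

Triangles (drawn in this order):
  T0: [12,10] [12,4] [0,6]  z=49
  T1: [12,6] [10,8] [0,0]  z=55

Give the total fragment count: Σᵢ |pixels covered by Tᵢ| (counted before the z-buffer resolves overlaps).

T0:
  2·area = 72  (B↔C swapped to make it positive)
  edge (12, 10)→(0, 6): d=(-12,-4) top-left  bias=+0
  edge (0, 6)→(12, 4): d=(12,-2) top-left  bias=+0
  edge (12, 4)→(12, 10): d=(0,6) right/bottom  bias=-1
    (3,2)@(7, 5): e=[40,2,30] → █
    (4,2)@(9, 5): e=[48,6,18] → █
    (5,2)@(11, 5): e=[56,10,6] → █
    (6,2)@(13, 5): e=[64,14,-6] → ·
    (1,3)@(3, 7): e=[0,18,54] → █  [on edge]
    (2,3)@(5, 7): e=[8,22,42] → █
    (6,3)@(13, 7): e=[40,38,-6] → ·
    (1,4)@(3, 9): e=[-24,42,54] → ·
    (2,4)@(5, 9): e=[-16,46,42] → ·
    (3,4)@(7, 9): e=[-8,50,30] → ·
    (4,4)@(9, 9): e=[0,54,18] → █  [on edge]
    (6,4)@(13, 9): e=[16,62,-6] → ·
  covered (10 px):
    · · · · · · · · · · · ·
    · · · · · · · · · · · ·
    · · · █ █ █ · · · · · ·
    · █ █ █ █ █ · · · · · ·
    · · · · █ █ · · · · · ·
T1:
  2·area = 36
  edge (12, 6)→(10, 8): d=(-2,2) right/bottom  bias=-1
  edge (10, 8)→(0, 0): d=(-10,-8) top-left  bias=+0
  edge (0, 0)→(12, 6): d=(12,6) right/bottom  bias=-1
    (8,0)@(17, 1): e=[0,126,-90] → ·  [on edge]
    (2,1)@(5, 3): e=[20,10,6] → █
    (3,1)@(7, 3): e=[16,26,-6] → ·
    (7,1)@(15, 3): e=[0,90,-54] → ·  [on edge]
    (2,2)@(5, 5): e=[16,-10,30] → ·
    (3,2)@(7, 5): e=[12,6,18] → █
    (4,2)@(9, 5): e=[8,22,6] → █
    (5,2)@(11, 5): e=[4,38,-6] → ·
    (6,2)@(13, 5): e=[0,54,-18] → ·  [on edge]
    (3,3)@(7, 7): e=[8,-14,42] → ·
    (4,3)@(9, 7): e=[4,2,30] → █
    (5,3)@(11, 7): e=[0,18,18] → ·  [on edge]
    (4,4)@(9, 9): e=[0,-18,54] → ·  [on edge]
  covered (4 px):
    · · · · · · · · · · · ·
    · · █ · · · · · · · · ·
    · · · █ █ · · · · · · ·
    · · · · █ · · · · · · ·
    · · · · · · · · · · · ·

Final: 14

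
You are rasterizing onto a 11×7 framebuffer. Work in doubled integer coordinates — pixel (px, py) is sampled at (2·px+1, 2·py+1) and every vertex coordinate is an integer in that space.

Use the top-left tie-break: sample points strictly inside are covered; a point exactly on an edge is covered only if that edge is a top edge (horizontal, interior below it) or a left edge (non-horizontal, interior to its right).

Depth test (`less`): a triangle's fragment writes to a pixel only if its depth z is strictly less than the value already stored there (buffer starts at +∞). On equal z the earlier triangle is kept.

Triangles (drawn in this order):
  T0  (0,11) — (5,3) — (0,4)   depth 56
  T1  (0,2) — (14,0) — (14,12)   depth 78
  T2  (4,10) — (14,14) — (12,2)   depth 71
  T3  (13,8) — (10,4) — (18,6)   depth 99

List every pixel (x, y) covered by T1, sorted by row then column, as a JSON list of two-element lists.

T0:
  2·area = 35  (B↔C swapped to make it positive)
  edge (0, 11)→(0, 4): d=(0,-7) top-left  bias=+0
  edge (0, 4)→(5, 3): d=(5,-1) top-left  bias=+0
  edge (5, 3)→(0, 11): d=(-5,8) right/bottom  bias=-1
    (7,0)@(15, 1): e=[105,0,-70] → ·  [on edge]
    (2,1)@(5, 3): e=[35,0,0] → ·  [on edge]
    (0,2)@(1, 5): e=[7,6,22] → #
    (1,2)@(3, 5): e=[21,8,6] → #
    (2,2)@(5, 5): e=[35,10,-10] → ·
    (0,3)@(1, 7): e=[7,16,12] → #
    (1,3)@(3, 7): e=[21,18,-4] → ·
    (0,4)@(1, 9): e=[7,26,2] → #
    (1,4)@(3, 9): e=[21,28,-14] → ·
    (0,5)@(1, 11): e=[7,36,-8] → ·
  covered (4 px):
    · · · · · · · · · · ·
    · · · · · · · · · · ·
    # # · · · · · · · · ·
    # · · · · · · · · · ·
    # · · · · · · · · · ·
    · · · · · · · · · · ·
    · · · · · · · · · · ·
T1:
  2·area = 168
  edge (0, 2)→(14, 0): d=(14,-2) top-left  bias=+0
  edge (14, 0)→(14, 12): d=(0,12) right/bottom  bias=-1
  edge (14, 12)→(0, 2): d=(-14,-10) top-left  bias=+0
    (3,0)@(7, 1): e=[0,84,84] → #  [on edge]
    (4,0)@(9, 1): e=[4,60,104] → #
    (5,0)@(11, 1): e=[8,36,124] → #
    (6,0)@(13, 1): e=[12,12,144] → #
    (7,0)@(15, 1): e=[16,-12,164] → ·
    (1,1)@(3, 3): e=[20,132,16] → #
    (2,1)@(5, 3): e=[24,108,36] → #
    (7,1)@(15, 3): e=[44,-12,136] → ·
    (1,2)@(3, 5): e=[48,132,-12] → ·
    (2,2)@(5, 5): e=[52,108,8] → #
    (7,2)@(15, 5): e=[72,-12,108] → ·
    (2,3)@(5, 7): e=[80,108,-20] → ·
    (3,3)@(7, 7): e=[84,84,0] → #  [on edge]
  covered (22 px):
    · · · # # # # · · · ·
    · # # # # # # · · · ·
    · · # # # # # · · · ·
    · · · # # # # · · · ·
    · · · · · # # · · · ·
    · · · · · · # · · · ·
    · · · · · · · · · · ·
T2:
  2·area = 112  (B↔C swapped to make it positive)
  edge (4, 10)→(12, 2): d=(8,-8) top-left  bias=+0
  edge (12, 2)→(14, 14): d=(2,12) right/bottom  bias=-1
  edge (14, 14)→(4, 10): d=(-10,-4) top-left  bias=+0
    (6,0)@(13, 1): e=[0,-14,126] → ·  [on edge]
    (5,1)@(11, 3): e=[0,14,98] → #  [on edge]
    (6,1)@(13, 3): e=[16,-10,106] → ·
    (4,2)@(9, 5): e=[0,42,70] → #  [on edge]
    (6,2)@(13, 5): e=[32,-6,86] → ·
    (3,3)@(7, 7): e=[0,70,42] → #  [on edge]
    (6,3)@(13, 7): e=[48,-2,66] → ·
    (2,4)@(5, 9): e=[0,98,14] → #  [on edge]
    (6,4)@(13, 9): e=[64,2,46] → #
    (7,4)@(15, 9): e=[80,-22,54] → ·
    (1,5)@(3, 11): e=[0,126,-14] → ·  [on edge]
    (2,5)@(5, 11): e=[16,102,-6] → ·
    (0,6)@(1, 13): e=[0,154,-42] → ·  [on edge]
  covered (16 px):
    · · · · · · · · · · ·
    · · · · · # · · · · ·
    · · · · # # · · · · ·
    · · · # # # · · · · ·
    · · # # # # # · · · ·
    · · · # # # # · · · ·
    · · · · · · # · · · ·
T3:
  2·area = 26
  edge (13, 8)→(10, 4): d=(-3,-4) top-left  bias=+0
  edge (10, 4)→(18, 6): d=(8,2) right/bottom  bias=-1
  edge (18, 6)→(13, 8): d=(-5,2) right/bottom  bias=-1
    (5,2)@(11, 5): e=[1,6,19] → #
    (6,2)@(13, 5): e=[9,2,15] → #
    (7,2)@(15, 5): e=[17,-2,11] → ·
    (5,3)@(11, 7): e=[-5,22,9] → ·
    (6,3)@(13, 7): e=[3,18,5] → #
    (7,3)@(15, 7): e=[11,14,1] → #
    (8,3)@(17, 7): e=[19,10,-3] → ·
    (6,4)@(13, 9): e=[-3,34,-5] → ·
    (7,4)@(15, 9): e=[5,30,-9] → ·
  covered (4 px):
    · · · · · · · · · · ·
    · · · · · · · · · · ·
    · · · · · # # · · · ·
    · · · · · · # # · · ·
    · · · · · · · · · · ·
    · · · · · · · · · · ·
    · · · · · · · · · · ·

Final: [[3,0],[4,0],[5,0],[6,0],[1,1],[2,1],[3,1],[4,1],[5,1],[6,1],[2,2],[3,2],[4,2],[5,2],[6,2],[3,3],[4,3],[5,3],[6,3],[5,4],[6,4],[6,5]]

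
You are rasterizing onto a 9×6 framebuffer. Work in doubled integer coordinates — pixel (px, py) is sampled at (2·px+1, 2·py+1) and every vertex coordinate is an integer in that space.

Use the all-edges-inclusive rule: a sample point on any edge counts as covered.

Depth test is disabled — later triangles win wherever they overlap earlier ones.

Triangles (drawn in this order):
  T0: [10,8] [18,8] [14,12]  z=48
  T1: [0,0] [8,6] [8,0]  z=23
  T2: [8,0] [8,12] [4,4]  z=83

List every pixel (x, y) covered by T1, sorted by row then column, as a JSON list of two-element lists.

T0:
  2·area = 32
  edge (10, 8)→(18, 8): d=(8,0) inclusive
  edge (18, 8)→(14, 12): d=(-4,4) inclusive
  edge (14, 12)→(10, 8): d=(-4,-4) inclusive
    (1,0)@(3, 1): e=[-56,88,0] → .  [on edge]
    (2,1)@(5, 3): e=[-40,72,0] → .  [on edge]
    (3,2)@(7, 5): e=[-24,56,0] → .  [on edge]
    (4,3)@(9, 7): e=[-8,40,0] → .  [on edge]
    (5,4)@(11, 9): e=[8,24,0] → X  [on edge]
    (6,4)@(13, 9): e=[8,16,8] → X
    (7,4)@(15, 9): e=[8,8,16] → X
    (8,4)@(17, 9): e=[8,0,24] → X  [on edge]
    (5,5)@(11, 11): e=[24,16,-8] → .
    (6,5)@(13, 11): e=[24,8,0] → X  [on edge]
    (7,5)@(15, 11): e=[24,0,8] → X  [on edge]
    (8,5)@(17, 11): e=[24,-8,16] → .
  covered (6 px):
    . . . . . . . . .
    . . . . . . . . .
    . . . . . . . . .
    . . . . . . . . .
    . . . . . X X X X
    . . . . . . X X .
T1:
  2·area = 48  (B↔C swapped to make it positive)
  edge (0, 0)→(8, 0): d=(8,0) inclusive
  edge (8, 0)→(8, 6): d=(0,6) inclusive
  edge (8, 6)→(0, 0): d=(-8,-6) inclusive
    (1,0)@(3, 1): e=[8,30,10] → X
    (2,0)@(5, 1): e=[8,18,22] → X
    (3,0)@(7, 1): e=[8,6,34] → X
    (4,0)@(9, 1): e=[8,-6,46] → .
    (1,1)@(3, 3): e=[24,30,-6] → .
    (2,1)@(5, 3): e=[24,18,6] → X
    (4,1)@(9, 3): e=[24,-6,30] → .
    (2,2)@(5, 5): e=[40,18,-10] → .
    (3,2)@(7, 5): e=[40,6,2] → X
    (4,2)@(9, 5): e=[40,-6,14] → .
    (3,3)@(7, 7): e=[56,6,-14] → .
  covered (6 px):
    . X X X . . . . .
    . . X X . . . . .
    . . . X . . . . .
    . . . . . . . . .
    . . . . . . . . .
    . . . . . . . . .
T2:
  2·area = 48
  edge (8, 0)→(8, 12): d=(0,12) inclusive
  edge (8, 12)→(4, 4): d=(-4,-8) inclusive
  edge (4, 4)→(8, 0): d=(4,-4) inclusive
    (3,0)@(7, 1): e=[12,36,0] → X  [on edge]
    (4,0)@(9, 1): e=[-12,52,8] → .
    (2,1)@(5, 3): e=[36,12,0] → X  [on edge]
    (4,1)@(9, 3): e=[-12,44,16] → .
    (1,2)@(3, 5): e=[60,-12,0] → .  [on edge]
    (2,2)@(5, 5): e=[36,4,8] → X
    (4,2)@(9, 5): e=[-12,36,24] → .
    (0,3)@(1, 7): e=[84,-36,0] → .  [on edge]
    (2,3)@(5, 7): e=[36,-4,16] → .
    (3,3)@(7, 7): e=[12,12,24] → X
    (4,3)@(9, 7): e=[-12,28,32] → .
    (3,4)@(7, 9): e=[12,4,32] → X
  covered (7 px):
    . . . X . . . . .
    . . X X . . . . .
    . . X X . . . . .
    . . . X . . . . .
    . . . X . . . . .
    . . . . . . . . .

Result: [[1,0],[2,0],[3,0],[2,1],[3,1],[3,2]]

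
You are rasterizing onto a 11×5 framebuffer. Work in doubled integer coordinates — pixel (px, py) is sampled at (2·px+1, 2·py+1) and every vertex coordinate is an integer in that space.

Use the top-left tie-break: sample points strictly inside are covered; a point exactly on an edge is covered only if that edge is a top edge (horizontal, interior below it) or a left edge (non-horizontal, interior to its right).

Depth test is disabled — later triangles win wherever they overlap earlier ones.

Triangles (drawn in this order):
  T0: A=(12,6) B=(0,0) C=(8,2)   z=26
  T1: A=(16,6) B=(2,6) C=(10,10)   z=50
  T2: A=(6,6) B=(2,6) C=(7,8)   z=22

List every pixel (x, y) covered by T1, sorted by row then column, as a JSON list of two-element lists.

T0:
  2·area = 24
  edge (12, 6)→(0, 0): d=(-12,-6) top-left  bias=+0
  edge (0, 0)→(8, 2): d=(8,2) right/bottom  bias=-1
  edge (8, 2)→(12, 6): d=(4,4) right/bottom  bias=-1
    (1,0)@(3, 1): e=[6,2,16] → #
    (2,0)@(5, 1): e=[18,-2,8] → ·
    (3,0)@(7, 1): e=[30,-6,0] → ·  [on edge]
    (1,1)@(3, 3): e=[-18,18,24] → ·
    (3,1)@(7, 3): e=[6,10,8] → #
    (4,1)@(9, 3): e=[18,6,0] → ·  [on edge]
    (3,2)@(7, 5): e=[-18,26,16] → ·
    (5,2)@(11, 5): e=[6,18,0] → ·  [on edge]
    (6,3)@(13, 7): e=[-6,30,0] → ·  [on edge]
    (7,4)@(15, 9): e=[-18,42,0] → ·  [on edge]
  covered (2 px):
    · # · · · · · · · · ·
    · · · # · · · · · · ·
    · · · · · · · · · · ·
    · · · · · · · · · · ·
    · · · · · · · · · · ·
T1:
  2·area = 56  (B↔C swapped to make it positive)
  edge (16, 6)→(10, 10): d=(-6,4) right/bottom  bias=-1
  edge (10, 10)→(2, 6): d=(-8,-4) top-left  bias=+0
  edge (2, 6)→(16, 6): d=(14,0) top-left  bias=+0
    (2,3)@(5, 7): e=[38,4,14] → #
    (3,3)@(7, 7): e=[30,12,14] → #
    (4,3)@(9, 7): e=[22,20,14] → #
    (5,3)@(11, 7): e=[14,28,14] → #
    (6,3)@(13, 7): e=[6,36,14] → #
    (7,3)@(15, 7): e=[-2,44,14] → ·
    (2,4)@(5, 9): e=[26,-12,42] → ·
    (3,4)@(7, 9): e=[18,-4,42] → ·
    (4,4)@(9, 9): e=[10,4,42] → #
    (6,4)@(13, 9): e=[-6,20,42] → ·
  covered (7 px):
    · · · · · · · · · · ·
    · · · · · · · · · · ·
    · · · · · · · · · · ·
    · · # # # # # · · · ·
    · · · · # # · · · · ·
T2:
  2·area = 8  (B↔C swapped to make it positive)
  edge (6, 6)→(7, 8): d=(1,2) right/bottom  bias=-1
  edge (7, 8)→(2, 6): d=(-5,-2) top-left  bias=+0
  edge (2, 6)→(6, 6): d=(4,0) top-left  bias=+0
    (2,3)@(5, 7): e=[3,1,4] → #
    (3,3)@(7, 7): e=[-1,5,4] → ·
    (2,4)@(5, 9): e=[5,-9,12] → ·
  covered (1 px):
    · · · · · · · · · · ·
    · · · · · · · · · · ·
    · · · · · · · · · · ·
    · · # · · · · · · · ·
    · · · · · · · · · · ·

Final: [[2,3],[3,3],[4,3],[5,3],[6,3],[4,4],[5,4]]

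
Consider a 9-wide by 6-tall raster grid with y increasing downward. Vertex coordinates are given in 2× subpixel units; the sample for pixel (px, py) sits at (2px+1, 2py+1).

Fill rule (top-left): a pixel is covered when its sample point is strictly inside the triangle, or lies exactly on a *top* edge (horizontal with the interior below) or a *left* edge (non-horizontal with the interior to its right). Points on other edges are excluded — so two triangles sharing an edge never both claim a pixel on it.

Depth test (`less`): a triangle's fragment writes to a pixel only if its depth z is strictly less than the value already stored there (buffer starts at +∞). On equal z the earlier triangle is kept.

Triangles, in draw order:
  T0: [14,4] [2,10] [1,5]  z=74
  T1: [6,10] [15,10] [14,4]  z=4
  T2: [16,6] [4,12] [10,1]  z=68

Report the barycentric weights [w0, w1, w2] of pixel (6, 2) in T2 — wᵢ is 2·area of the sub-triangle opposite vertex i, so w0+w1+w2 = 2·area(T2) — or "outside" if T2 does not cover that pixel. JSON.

T0:
  2·area = 66
  edge (14, 4)→(2, 10): d=(-12,6) right/bottom  bias=-1
  edge (2, 10)→(1, 5): d=(-1,-5) top-left  bias=+0
  edge (1, 5)→(14, 4): d=(13,-1) top-left  bias=+0
    (0,2)@(1, 5): e=[66,0,0] → █  [on edge]
    (1,2)@(3, 5): e=[54,10,2] → █
    (2,2)@(5, 5): e=[42,20,4] → █
    (3,2)@(7, 5): e=[30,30,6] → █
    (4,2)@(9, 5): e=[18,40,8] → █
    (5,2)@(11, 5): e=[6,50,10] → █
    (6,2)@(13, 5): e=[-6,60,12] → ·
    (0,3)@(1, 7): e=[42,-2,26] → ·
    (1,3)@(3, 7): e=[30,8,28] → █
    (4,3)@(9, 7): e=[-6,38,34] → ·
    (5,3)@(11, 7): e=[-18,48,36] → ·
    (1,4)@(3, 9): e=[6,6,54] → █
  covered (10 px):
    · · · · · · · · ·
    · · · · · · · · ·
    █ █ █ █ █ █ · · ·
    · █ █ █ · · · · ·
    · █ · · · · · · ·
    · · · · · · · · ·
T1:
  2·area = 54  (B↔C swapped to make it positive)
  edge (6, 10)→(14, 4): d=(8,-6) top-left  bias=+0
  edge (14, 4)→(15, 10): d=(1,6) right/bottom  bias=-1
  edge (15, 10)→(6, 10): d=(-9,0) right/bottom  bias=-1
    (6,2)@(13, 5): e=[2,7,45] → █
    (7,2)@(15, 5): e=[14,-5,45] → ·
    (5,3)@(11, 7): e=[6,21,27] → █
    (7,3)@(15, 7): e=[30,-3,27] → ·
    (4,4)@(9, 9): e=[10,35,9] → █
    (7,4)@(15, 9): e=[46,-1,9] → ·
    (4,5)@(9, 11): e=[26,37,-9] → ·
    (5,5)@(11, 11): e=[38,25,-9] → ·
    (6,5)@(13, 11): e=[50,13,-9] → ·
  covered (6 px):
    · · · · · · · · ·
    · · · · · · · · ·
    · · · · · · █ · ·
    · · · · · █ █ · ·
    · · · · █ █ █ · ·
    · · · · · · · · ·
T2:
  2·area = 96
  edge (16, 6)→(4, 12): d=(-12,6) right/bottom  bias=-1
  edge (4, 12)→(10, 1): d=(6,-11) top-left  bias=+0
  edge (10, 1)→(16, 6): d=(6,5) right/bottom  bias=-1
    (4,1)@(9, 3): e=[78,1,17] → █
    (5,1)@(11, 3): e=[66,23,7] → █
    (6,1)@(13, 3): e=[54,45,-3] → ·
    (4,2)@(9, 5): e=[54,13,29] → █
    (6,2)@(13, 5): e=[30,57,9] → █
    (7,2)@(15, 5): e=[18,79,-1] → ·
    (3,3)@(7, 7): e=[42,3,51] → █
    (7,3)@(15, 7): e=[-6,91,11] → ·
    (3,4)@(7, 9): e=[18,15,63] → █
    (5,4)@(11, 9): e=[-6,59,43] → ·
    (6,4)@(13, 9): e=[-18,81,33] → ·
    (2,5)@(5, 11): e=[6,5,85] → █
  covered (12 px):
    · · · · · · · · ·
    · · · · █ █ · · ·
    · · · · █ █ █ · ·
    · · · █ █ █ █ · ·
    · · · █ █ · · · ·
    · · █ · · · · · ·

Final: [57,9,30]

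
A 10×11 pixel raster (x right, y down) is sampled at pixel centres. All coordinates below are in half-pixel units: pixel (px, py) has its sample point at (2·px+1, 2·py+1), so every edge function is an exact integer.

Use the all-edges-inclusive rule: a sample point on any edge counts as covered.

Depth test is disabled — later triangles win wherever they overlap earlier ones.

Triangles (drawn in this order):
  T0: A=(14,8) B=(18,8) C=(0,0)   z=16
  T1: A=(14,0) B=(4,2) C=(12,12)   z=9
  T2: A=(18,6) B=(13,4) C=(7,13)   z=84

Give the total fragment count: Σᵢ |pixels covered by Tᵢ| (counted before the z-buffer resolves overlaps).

T0:
  2·area = 32  (B↔C swapped to make it positive)
  edge (14, 8)→(0, 0): d=(-14,-8) inclusive
  edge (0, 0)→(18, 8): d=(18,8) inclusive
  edge (18, 8)→(14, 8): d=(-4,0) inclusive
    (4,2)@(9, 5): e=[2,18,12] → █
    (5,2)@(11, 5): e=[18,2,12] → █
    (6,2)@(13, 5): e=[34,-14,12] → ·
    (4,3)@(9, 7): e=[-26,54,4] → ·
    (5,3)@(11, 7): e=[-10,38,4] → ·
    (6,3)@(13, 7): e=[6,22,4] → █
    (7,3)@(15, 7): e=[22,6,4] → █
    (8,3)@(17, 7): e=[38,-10,4] → ·
    (6,4)@(13, 9): e=[-22,58,-4] → ·
    (7,4)@(15, 9): e=[-6,42,-4] → ·
  covered (4 px):
    · · · · · · · · · ·
    · · · · · · · · · ·
    · · · · █ █ · · · ·
    · · · · · · █ █ · ·
    · · · · · · · · · ·
    · · · · · · · · · ·
    · · · · · · · · · ·
    · · · · · · · · · ·
    · · · · · · · · · ·
    · · · · · · · · · ·
    · · · · · · · · · ·
T1:
  2·area = 116  (B↔C swapped to make it positive)
  edge (14, 0)→(12, 12): d=(-2,12) inclusive
  edge (12, 12)→(4, 2): d=(-8,-10) inclusive
  edge (4, 2)→(14, 0): d=(10,-2) inclusive
    (4,0)@(9, 1): e=[58,58,0] → █  [on edge]
    (5,0)@(11, 1): e=[34,78,4] → █
    (6,0)@(13, 1): e=[10,98,8] → █
    (7,0)@(15, 1): e=[-14,118,12] → ·
    (2,1)@(5, 3): e=[102,2,12] → █
    (3,1)@(7, 3): e=[78,22,16] → █
    (7,1)@(15, 3): e=[-18,102,32] → ·
    (2,2)@(5, 5): e=[98,-14,32] → ·
    (3,2)@(7, 5): e=[74,6,36] → █
    (7,2)@(15, 5): e=[-22,86,52] → ·
    (3,3)@(7, 7): e=[70,-10,56] → ·
    (4,3)@(9, 7): e=[46,10,60] → █
  covered (15 px):
    · · · · █ █ █ · · ·
    · · █ █ █ █ █ · · ·
    · · · █ █ █ █ · · ·
    · · · · █ █ · · · ·
    · · · · · █ · · · ·
    · · · · · · · · · ·
    · · · · · · · · · ·
    · · · · · · · · · ·
    · · · · · · · · · ·
    · · · · · · · · · ·
    · · · · · · · · · ·
T2:
  2·area = 57  (B↔C swapped to make it positive)
  edge (18, 6)→(7, 13): d=(-11,7) inclusive
  edge (7, 13)→(13, 4): d=(6,-9) inclusive
  edge (13, 4)→(18, 6): d=(5,2) inclusive
    (7,0)@(15, 1): e=[76,0,-19] → ·  [on edge]
    (6,2)@(13, 5): e=[46,6,5] → █
    (7,2)@(15, 5): e=[32,24,1] → █
    (8,2)@(17, 5): e=[18,42,-3] → ·
    (5,3)@(11, 7): e=[38,0,19] → █  [on edge]
    (8,3)@(17, 7): e=[-4,54,7] → ·
    (5,4)@(11, 9): e=[16,12,29] → █
    (7,4)@(15, 9): e=[-12,48,21] → ·
    (4,5)@(9, 11): e=[8,6,43] → █
    (5,5)@(11, 11): e=[-6,24,39] → ·
    (6,5)@(13, 11): e=[-20,42,35] → ·
    (3,6)@(7, 13): e=[0,0,57] → █  [on edge]
    (1,9)@(3, 19): e=[-38,0,95] → ·  [on edge]
  covered (9 px):
    · · · · · · · · · ·
    · · · · · · · · · ·
    · · · · · · █ █ · ·
    · · · · · █ █ █ · ·
    · · · · · █ █ · · ·
    · · · · █ · · · · ·
    · · · █ · · · · · ·
    · · · · · · · · · ·
    · · · · · · · · · ·
    · · · · · · · · · ·
    · · · · · · · · · ·

Result: 28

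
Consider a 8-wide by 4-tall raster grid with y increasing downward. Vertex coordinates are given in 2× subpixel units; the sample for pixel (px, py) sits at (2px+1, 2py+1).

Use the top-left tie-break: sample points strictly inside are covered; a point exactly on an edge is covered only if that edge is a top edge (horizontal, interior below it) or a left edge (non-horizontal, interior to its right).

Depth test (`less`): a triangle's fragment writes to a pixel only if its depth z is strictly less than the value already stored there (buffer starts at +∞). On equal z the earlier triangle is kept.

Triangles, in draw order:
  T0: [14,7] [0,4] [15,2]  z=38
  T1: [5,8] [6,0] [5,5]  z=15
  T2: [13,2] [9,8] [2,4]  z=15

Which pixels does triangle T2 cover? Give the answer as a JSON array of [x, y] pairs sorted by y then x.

T0:
  2·area = 73
  edge (14, 7)→(0, 4): d=(-14,-3) top-left  bias=+0
  edge (0, 4)→(15, 2): d=(15,-2) top-left  bias=+0
  edge (15, 2)→(14, 7): d=(-1,5) right/bottom  bias=-1
    (4,1)@(9, 3): e=[41,3,29] → █
    (5,1)@(11, 3): e=[47,7,19] → █
    (6,1)@(13, 3): e=[53,11,9] → █
    (7,1)@(15, 3): e=[59,15,-1] → ·
    (2,2)@(5, 5): e=[1,25,47] → █
    (3,2)@(7, 5): e=[7,29,37] → █
    (7,2)@(15, 5): e=[31,45,-3] → ·
    (2,3)@(5, 7): e=[-27,55,45] → ·
    (3,3)@(7, 7): e=[-21,59,35] → ·
    (4,3)@(9, 7): e=[-15,63,25] → ·
    (5,3)@(11, 7): e=[-9,67,15] → ·
    (6,3)@(13, 7): e=[-3,71,5] → ·
  covered (8 px):
    · · · · · · · ·
    · · · · █ █ █ ·
    · · █ █ █ █ █ ·
    · · · · · · · ·
T1:
  2·area = 3  (B↔C swapped to make it positive)
  edge (5, 8)→(5, 5): d=(0,-3) top-left  bias=+0
  edge (5, 5)→(6, 0): d=(1,-5) top-left  bias=+0
  edge (6, 0)→(5, 8): d=(-1,8) right/bottom  bias=-1
    (2,0)@(5, 1): e=[0,-4,7] → ·  [on edge]
    (2,1)@(5, 3): e=[0,-2,5] → ·  [on edge]
    (2,2)@(5, 5): e=[0,0,3] → █  [on edge]
    (3,2)@(7, 5): e=[6,10,-13] → ·
    (2,3)@(5, 7): e=[0,2,1] → █  [on edge]
    (3,3)@(7, 7): e=[6,12,-15] → ·
  covered (2 px):
    · · · · · · · ·
    · · · · · · · ·
    · · █ · · · · ·
    · · █ · · · · ·
T2:
  2·area = 58
  edge (13, 2)→(9, 8): d=(-4,6) right/bottom  bias=-1
  edge (9, 8)→(2, 4): d=(-7,-4) top-left  bias=+0
  edge (2, 4)→(13, 2): d=(11,-2) top-left  bias=+0
    (4,1)@(9, 3): e=[20,35,3] → █
    (5,1)@(11, 3): e=[8,43,7] → █
    (6,1)@(13, 3): e=[-4,51,11] → ·
    (2,2)@(5, 5): e=[36,5,17] → █
    (3,2)@(7, 5): e=[24,13,21] → █
    (5,2)@(11, 5): e=[0,29,29] → ·  [on edge]
    (2,3)@(5, 7): e=[28,-9,39] → ·
    (3,3)@(7, 7): e=[16,-1,43] → ·
    (4,3)@(9, 7): e=[4,7,47] → █
    (5,3)@(11, 7): e=[-8,15,51] → ·
  covered (6 px):
    · · · · · · · ·
    · · · · █ █ · ·
    · · █ █ █ · · ·
    · · · · █ · · ·

Final: [[4,1],[5,1],[2,2],[3,2],[4,2],[4,3]]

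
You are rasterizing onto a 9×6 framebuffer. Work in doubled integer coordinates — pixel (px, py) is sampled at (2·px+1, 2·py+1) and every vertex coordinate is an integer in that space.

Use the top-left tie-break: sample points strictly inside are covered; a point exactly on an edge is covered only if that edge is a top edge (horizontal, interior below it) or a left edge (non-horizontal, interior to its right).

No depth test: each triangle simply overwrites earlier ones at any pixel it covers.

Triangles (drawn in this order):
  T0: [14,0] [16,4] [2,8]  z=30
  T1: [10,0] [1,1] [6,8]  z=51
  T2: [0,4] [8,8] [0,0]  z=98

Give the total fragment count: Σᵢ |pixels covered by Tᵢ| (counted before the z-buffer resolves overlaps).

T0:
  2·area = 64
  edge (14, 0)→(16, 4): d=(2,4) right/bottom  bias=-1
  edge (16, 4)→(2, 8): d=(-14,4) right/bottom  bias=-1
  edge (2, 8)→(14, 0): d=(12,-8) top-left  bias=+0
    (6,0)@(13, 1): e=[6,54,4] → X
    (7,0)@(15, 1): e=[-2,46,20] → .
    (5,1)@(11, 3): e=[18,34,12] → X
    (7,1)@(15, 3): e=[2,18,44] → X
    (8,1)@(17, 3): e=[-6,10,60] → .
    (3,2)@(7, 5): e=[38,22,4] → X
    (4,2)@(9, 5): e=[30,14,20] → X
    (6,2)@(13, 5): e=[14,-2,52] → .
    (7,2)@(15, 5): e=[6,-10,68] → .
    (2,3)@(5, 7): e=[50,2,12] → X
    (3,3)@(7, 7): e=[42,-6,28] → .
    (4,3)@(9, 7): e=[34,-14,44] → .
  covered (8 px):
    . . . . . . X . .
    . . . . . X X X .
    . . . X X X . . .
    . . X . . . . . .
    . . . . . . . . .
    . . . . . . . . .
T1:
  2·area = 68  (B↔C swapped to make it positive)
  edge (10, 0)→(6, 8): d=(-4,8) right/bottom  bias=-1
  edge (6, 8)→(1, 1): d=(-5,-7) top-left  bias=+0
  edge (1, 1)→(10, 0): d=(9,-1) top-left  bias=+0
    (0,0)@(1, 1): e=[68,0,0] → X  [on edge]
    (1,0)@(3, 1): e=[52,14,2] → X
    (2,0)@(5, 1): e=[36,28,4] → X
    (3,0)@(7, 1): e=[20,42,6] → X
    (4,0)@(9, 1): e=[4,56,8] → X
    (5,0)@(11, 1): e=[-12,70,10] → .
    (0,1)@(1, 3): e=[60,-10,18] → .
    (1,1)@(3, 3): e=[44,4,20] → X
    (4,1)@(9, 3): e=[-4,46,26] → .
    (1,2)@(3, 5): e=[36,-6,38] → .
    (2,2)@(5, 5): e=[20,8,40] → X
    (4,2)@(9, 5): e=[-12,36,44] → .
  covered (10 px):
    X X X X X . . . .
    . X X X . . . . .
    . . X X . . . . .
    . . . . . . . . .
    . . . . . . . . .
    . . . . . . . . .
T2:
  2·area = 32  (B↔C swapped to make it positive)
  edge (0, 4)→(0, 0): d=(0,-4) top-left  bias=+0
  edge (0, 0)→(8, 8): d=(8,8) right/bottom  bias=-1
  edge (8, 8)→(0, 4): d=(-8,-4) top-left  bias=+0
    (0,0)@(1, 1): e=[4,0,28] → .  [on edge]
    (0,1)@(1, 3): e=[4,16,12] → X
    (1,1)@(3, 3): e=[12,0,20] → .  [on edge]
    (0,2)@(1, 5): e=[4,32,-4] → .
    (1,2)@(3, 5): e=[12,16,4] → X
    (2,2)@(5, 5): e=[20,0,12] → .  [on edge]
    (1,3)@(3, 7): e=[12,32,-12] → .
    (3,3)@(7, 7): e=[28,0,4] → .  [on edge]
    (4,4)@(9, 9): e=[36,0,-4] → .  [on edge]
    (5,5)@(11, 11): e=[44,0,-12] → .  [on edge]
  covered (2 px):
    . . . . . . . . .
    X . . . . . . . .
    . X . . . . . . .
    . . . . . . . . .
    . . . . . . . . .
    . . . . . . . . .

Final: 20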